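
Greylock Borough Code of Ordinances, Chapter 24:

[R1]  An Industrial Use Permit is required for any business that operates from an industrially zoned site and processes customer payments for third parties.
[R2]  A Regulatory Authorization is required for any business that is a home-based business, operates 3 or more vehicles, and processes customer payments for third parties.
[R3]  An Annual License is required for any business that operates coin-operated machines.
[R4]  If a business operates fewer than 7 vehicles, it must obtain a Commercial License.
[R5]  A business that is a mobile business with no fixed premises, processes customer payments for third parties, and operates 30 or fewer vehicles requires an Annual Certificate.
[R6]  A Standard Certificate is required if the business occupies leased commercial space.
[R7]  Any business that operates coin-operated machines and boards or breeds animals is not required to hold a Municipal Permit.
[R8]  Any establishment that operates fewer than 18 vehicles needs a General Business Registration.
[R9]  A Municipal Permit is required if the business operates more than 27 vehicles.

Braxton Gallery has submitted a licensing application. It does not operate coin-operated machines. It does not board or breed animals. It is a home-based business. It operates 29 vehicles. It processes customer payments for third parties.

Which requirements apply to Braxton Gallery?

Municipal Permit, Regulatory Authorization

[R1] is a home-based business (not: operates from an industrially zoned site); processes customer payments for third parties → Industrial Use Permit not required.
[R2] is a home-based business; vehicles 29 ≥ 3; processes customer payments for third parties → Regulatory Authorization required.
[R3] does not operate coin-operated machines → Annual License not required.
[R4] vehicles 29 ≥ 7 → Commercial License not required.
[R5] is a home-based business (not: is a mobile business with no fixed premises); processes customer payments for third parties; vehicles 29 ≤ 30 → Annual Certificate not required.
[R6] is a home-based business (not: occupies leased commercial space) → Standard Certificate not required.
[R7] does not operate coin-operated machines; does not board or breed animals → Municipal Permit exemption does not apply.
[R8] vehicles 29 ≥ 18 → General Business Registration not required.
[R9] vehicles 29 > 27 → Municipal Permit required.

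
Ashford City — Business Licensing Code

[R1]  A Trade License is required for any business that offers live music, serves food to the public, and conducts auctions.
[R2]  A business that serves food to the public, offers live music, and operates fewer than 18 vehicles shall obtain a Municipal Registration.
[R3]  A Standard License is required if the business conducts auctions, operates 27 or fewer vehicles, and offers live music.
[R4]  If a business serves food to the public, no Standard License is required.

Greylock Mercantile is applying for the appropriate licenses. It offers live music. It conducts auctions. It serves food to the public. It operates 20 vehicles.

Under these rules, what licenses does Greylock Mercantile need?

[R1] offers live music; serves food to the public; conducts auctions → Trade License required.
[R2] serves food to the public; offers live music; vehicles 20 ≥ 18 → Municipal Registration not required.
[R3] conducts auctions; vehicles 20 ≤ 27; offers live music → Standard License required.
[R4] serves food to the public → exempt from Standard License.

Trade License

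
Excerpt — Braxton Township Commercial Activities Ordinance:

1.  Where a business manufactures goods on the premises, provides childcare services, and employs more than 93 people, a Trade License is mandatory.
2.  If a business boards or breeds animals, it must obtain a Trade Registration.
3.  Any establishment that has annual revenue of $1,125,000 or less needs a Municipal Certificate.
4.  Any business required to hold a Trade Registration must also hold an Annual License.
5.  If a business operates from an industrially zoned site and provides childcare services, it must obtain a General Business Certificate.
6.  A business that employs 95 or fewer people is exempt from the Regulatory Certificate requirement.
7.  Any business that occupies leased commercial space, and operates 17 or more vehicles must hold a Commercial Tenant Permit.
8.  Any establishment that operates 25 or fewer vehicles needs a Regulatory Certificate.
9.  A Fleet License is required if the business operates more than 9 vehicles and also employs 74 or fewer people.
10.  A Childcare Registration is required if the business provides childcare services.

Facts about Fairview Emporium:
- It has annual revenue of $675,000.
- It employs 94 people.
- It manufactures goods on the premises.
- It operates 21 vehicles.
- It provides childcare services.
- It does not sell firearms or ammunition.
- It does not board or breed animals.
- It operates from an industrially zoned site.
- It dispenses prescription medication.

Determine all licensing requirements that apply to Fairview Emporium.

Childcare Registration, General Business Certificate, Municipal Certificate, Trade License

1. manufactures goods on the premises; provides childcare services; employees 94 > 93 → Trade License required.
2. does not board or breed animals → Trade Registration not required.
3. revenue $675,000 ≤ $1,125,000 → Municipal Certificate required.
4. Trade Registration is not required → no effect.
5. operates from an industrially zoned site; provides childcare services → General Business Certificate required.
6. employees 94 ≤ 95 → exempt from Regulatory Certificate.
7. operates from an industrially zoned site (not: occupies leased commercial space); vehicles 21 ≥ 17 → Commercial Tenant Permit not required.
8. vehicles 21 ≤ 25 → Regulatory Certificate required.
9. vehicles 21 > 9; employees 94 > 74 → Fleet License not required.
10. provides childcare services → Childcare Registration required.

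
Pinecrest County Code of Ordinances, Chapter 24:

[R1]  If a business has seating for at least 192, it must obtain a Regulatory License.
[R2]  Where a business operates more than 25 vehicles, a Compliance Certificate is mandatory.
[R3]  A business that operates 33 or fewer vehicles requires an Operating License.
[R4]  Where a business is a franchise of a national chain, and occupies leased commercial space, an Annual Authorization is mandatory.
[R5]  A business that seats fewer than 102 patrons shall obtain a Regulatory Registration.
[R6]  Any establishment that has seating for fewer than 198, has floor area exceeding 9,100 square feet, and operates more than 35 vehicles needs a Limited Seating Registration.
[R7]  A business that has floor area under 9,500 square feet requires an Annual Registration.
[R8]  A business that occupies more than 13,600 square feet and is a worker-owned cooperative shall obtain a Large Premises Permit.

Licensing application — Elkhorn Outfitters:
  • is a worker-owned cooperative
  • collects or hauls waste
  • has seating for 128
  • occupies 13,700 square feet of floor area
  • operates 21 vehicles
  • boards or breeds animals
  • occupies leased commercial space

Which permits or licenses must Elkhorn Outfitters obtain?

Large Premises Permit, Operating License

[R1] seating 128 < 192 → Regulatory License not required.
[R2] vehicles 21 ≤ 25 → Compliance Certificate not required.
[R3] vehicles 21 ≤ 33 → Operating License required.
[R4] is a worker-owned cooperative (not: is a franchise of a national chain); occupies leased commercial space → Annual Authorization not required.
[R5] seating 128 ≥ 102 → Regulatory Registration not required.
[R6] seating 128 < 198; floor area 13,700 square feet > 9,100 square feet; vehicles 21 ≤ 35 → Limited Seating Registration not required.
[R7] floor area 13,700 square feet ≥ 9,500 square feet → Annual Registration not required.
[R8] floor area 13,700 square feet > 13,600 square feet; is a worker-owned cooperative → Large Premises Permit required.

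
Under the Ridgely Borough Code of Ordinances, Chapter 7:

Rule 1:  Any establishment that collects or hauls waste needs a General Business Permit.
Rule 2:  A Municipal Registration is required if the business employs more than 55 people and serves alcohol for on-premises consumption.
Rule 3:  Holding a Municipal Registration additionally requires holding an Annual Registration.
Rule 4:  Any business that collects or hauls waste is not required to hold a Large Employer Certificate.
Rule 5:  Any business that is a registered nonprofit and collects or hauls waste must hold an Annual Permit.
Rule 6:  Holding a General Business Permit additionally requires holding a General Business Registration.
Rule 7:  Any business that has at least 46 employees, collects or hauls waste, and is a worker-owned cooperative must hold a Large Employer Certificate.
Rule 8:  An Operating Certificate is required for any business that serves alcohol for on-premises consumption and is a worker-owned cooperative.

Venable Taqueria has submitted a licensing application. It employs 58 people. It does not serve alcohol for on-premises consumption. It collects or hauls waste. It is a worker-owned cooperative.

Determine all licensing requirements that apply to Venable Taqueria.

Rule 1: collects or hauls waste → General Business Permit required.
Rule 2: employees 58 > 55; does not serve alcohol for on-premises consumption → Municipal Registration not required.
Rule 3: Municipal Registration is not required → no effect.
Rule 4: collects or hauls waste → exempt from Large Employer Certificate.
Rule 5: is a worker-owned cooperative (not: is a registered nonprofit); collects or hauls waste → Annual Permit not required.
Rule 6: General Business Permit is required → General Business Registration also required.
Rule 7: employees 58 ≥ 46; collects or hauls waste; is a worker-owned cooperative → Large Employer Certificate required.
Rule 8: does not serve alcohol for on-premises consumption; is a worker-owned cooperative → Operating Certificate not required.

General Business Permit, General Business Registration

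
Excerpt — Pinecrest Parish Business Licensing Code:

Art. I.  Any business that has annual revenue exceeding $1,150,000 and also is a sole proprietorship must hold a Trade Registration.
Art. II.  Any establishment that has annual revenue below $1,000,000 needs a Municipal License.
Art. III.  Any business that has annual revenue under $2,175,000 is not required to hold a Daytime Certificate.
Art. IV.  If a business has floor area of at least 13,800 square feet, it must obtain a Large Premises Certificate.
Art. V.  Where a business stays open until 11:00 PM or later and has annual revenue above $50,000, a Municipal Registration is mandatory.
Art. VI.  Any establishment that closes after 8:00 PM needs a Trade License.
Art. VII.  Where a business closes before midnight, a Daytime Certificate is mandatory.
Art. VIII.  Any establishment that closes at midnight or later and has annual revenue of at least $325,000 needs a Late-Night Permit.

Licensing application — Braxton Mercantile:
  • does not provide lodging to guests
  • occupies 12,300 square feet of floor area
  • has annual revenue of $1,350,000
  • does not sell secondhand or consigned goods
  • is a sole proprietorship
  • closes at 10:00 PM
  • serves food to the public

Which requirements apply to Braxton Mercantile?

Art. I. revenue $1,350,000 > $1,150,000; is a sole proprietorship → Trade Registration required.
Art. II. revenue $1,350,000 ≥ $1,000,000 → Municipal License not required.
Art. III. revenue $1,350,000 < $2,175,000 → exempt from Daytime Certificate.
Art. IV. floor area 12,300 square feet < 13,800 square feet → Large Premises Certificate not required.
Art. V. closes 10:00 PM, at/before 11:00 PM; revenue $1,350,000 > $50,000 → Municipal Registration not required.
Art. VI. closes 10:00 PM, after 8:00 PM → Trade License required.
Art. VII. closes 10:00 PM, at/before midnight → Daytime Certificate required.
Art. VIII. closes 10:00 PM, at/before midnight; revenue $1,350,000 ≥ $325,000 → Late-Night Permit not required.

Trade License, Trade Registration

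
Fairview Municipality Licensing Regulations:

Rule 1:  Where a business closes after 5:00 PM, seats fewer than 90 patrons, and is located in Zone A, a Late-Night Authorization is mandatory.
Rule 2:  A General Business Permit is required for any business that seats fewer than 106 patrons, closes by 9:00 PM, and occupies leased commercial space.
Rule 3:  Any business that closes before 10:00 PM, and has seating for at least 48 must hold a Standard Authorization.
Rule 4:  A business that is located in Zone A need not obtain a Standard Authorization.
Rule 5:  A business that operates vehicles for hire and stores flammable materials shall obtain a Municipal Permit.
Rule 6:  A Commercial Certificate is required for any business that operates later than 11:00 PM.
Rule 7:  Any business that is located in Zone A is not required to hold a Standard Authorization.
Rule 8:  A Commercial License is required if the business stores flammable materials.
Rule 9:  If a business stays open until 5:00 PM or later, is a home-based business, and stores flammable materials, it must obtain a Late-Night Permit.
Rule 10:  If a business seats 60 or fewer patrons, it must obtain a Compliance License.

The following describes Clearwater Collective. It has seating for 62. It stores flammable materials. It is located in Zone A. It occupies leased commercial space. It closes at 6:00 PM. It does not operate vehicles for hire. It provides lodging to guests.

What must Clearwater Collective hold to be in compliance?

Commercial License, General Business Permit, Late-Night Authorization

Rule 1: closes 6:00 PM, after 5:00 PM; seating 62 < 90; is located in Zone A → Late-Night Authorization required.
Rule 2: seating 62 < 106; closes 6:00 PM, at/before 9:00 PM; occupies leased commercial space → General Business Permit required.
Rule 3: closes 6:00 PM, at/before 10:00 PM; seating 62 ≥ 48 → Standard Authorization required.
Rule 4: is located in Zone A → exempt from Standard Authorization.
Rule 5: does not operate vehicles for hire; stores flammable materials → Municipal Permit not required.
Rule 6: closes 6:00 PM, at/before 11:00 PM → Commercial Certificate not required.
Rule 7: is located in Zone A → exempt from Standard Authorization.
Rule 8: stores flammable materials → Commercial License required.
Rule 9: closes 6:00 PM, after 5:00 PM; occupies leased commercial space (not: is a home-based business); stores flammable materials → Late-Night Permit not required.
Rule 10: seating 62 > 60 → Compliance License not required.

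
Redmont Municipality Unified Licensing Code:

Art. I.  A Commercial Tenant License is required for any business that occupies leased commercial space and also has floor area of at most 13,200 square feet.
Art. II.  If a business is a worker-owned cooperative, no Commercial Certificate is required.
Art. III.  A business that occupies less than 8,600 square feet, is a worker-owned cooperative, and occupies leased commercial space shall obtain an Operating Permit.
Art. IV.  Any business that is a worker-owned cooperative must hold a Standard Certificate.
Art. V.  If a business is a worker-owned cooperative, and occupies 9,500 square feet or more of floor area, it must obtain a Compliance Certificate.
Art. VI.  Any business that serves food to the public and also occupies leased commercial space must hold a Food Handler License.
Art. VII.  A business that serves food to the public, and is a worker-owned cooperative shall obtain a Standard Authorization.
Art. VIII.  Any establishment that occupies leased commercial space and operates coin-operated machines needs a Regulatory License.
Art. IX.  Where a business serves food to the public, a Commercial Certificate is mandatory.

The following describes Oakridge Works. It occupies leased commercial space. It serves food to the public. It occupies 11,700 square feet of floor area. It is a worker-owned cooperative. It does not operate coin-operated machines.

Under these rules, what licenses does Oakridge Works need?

Art. I. occupies leased commercial space; floor area 11,700 square feet ≤ 13,200 square feet → Commercial Tenant License required.
Art. II. is a worker-owned cooperative → exempt from Commercial Certificate.
Art. III. floor area 11,700 square feet ≥ 8,600 square feet; is a worker-owned cooperative; occupies leased commercial space → Operating Permit not required.
Art. IV. is a worker-owned cooperative → Standard Certificate required.
Art. V. is a worker-owned cooperative; floor area 11,700 square feet ≥ 9,500 square feet → Compliance Certificate required.
Art. VI. serves food to the public; occupies leased commercial space → Food Handler License required.
Art. VII. serves food to the public; is a worker-owned cooperative → Standard Authorization required.
Art. VIII. occupies leased commercial space; does not operate coin-operated machines → Regulatory License not required.
Art. IX. serves food to the public → Commercial Certificate required.

Commercial Tenant License, Compliance Certificate, Food Handler License, Standard Authorization, Standard Certificate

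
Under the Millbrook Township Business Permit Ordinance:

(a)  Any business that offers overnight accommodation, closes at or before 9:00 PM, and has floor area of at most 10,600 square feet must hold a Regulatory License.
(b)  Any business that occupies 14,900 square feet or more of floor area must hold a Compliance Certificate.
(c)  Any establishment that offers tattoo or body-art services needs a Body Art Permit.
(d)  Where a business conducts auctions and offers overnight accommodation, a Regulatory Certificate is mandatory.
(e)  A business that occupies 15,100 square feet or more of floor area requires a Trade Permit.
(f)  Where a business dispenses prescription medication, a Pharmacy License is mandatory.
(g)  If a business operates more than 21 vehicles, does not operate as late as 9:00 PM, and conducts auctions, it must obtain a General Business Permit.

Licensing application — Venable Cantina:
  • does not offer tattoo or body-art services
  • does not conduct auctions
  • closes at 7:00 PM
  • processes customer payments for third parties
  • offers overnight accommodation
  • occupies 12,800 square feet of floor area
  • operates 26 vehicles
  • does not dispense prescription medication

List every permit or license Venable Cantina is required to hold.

(a) offers overnight accommodation; closes 7:00 PM, at/before 9:00 PM; floor area 12,800 square feet > 10,600 square feet → Regulatory License not required.
(b) floor area 12,800 square feet < 14,900 square feet → Compliance Certificate not required.
(c) does not offer tattoo or body-art services → Body Art Permit not required.
(d) does not conduct auctions; offers overnight accommodation → Regulatory Certificate not required.
(e) floor area 12,800 square feet < 15,100 square feet → Trade Permit not required.
(f) does not dispense prescription medication → Pharmacy License not required.
(g) vehicles 26 > 21; closes 7:00 PM, at/before 9:00 PM; does not conduct auctions → General Business Permit not required.

None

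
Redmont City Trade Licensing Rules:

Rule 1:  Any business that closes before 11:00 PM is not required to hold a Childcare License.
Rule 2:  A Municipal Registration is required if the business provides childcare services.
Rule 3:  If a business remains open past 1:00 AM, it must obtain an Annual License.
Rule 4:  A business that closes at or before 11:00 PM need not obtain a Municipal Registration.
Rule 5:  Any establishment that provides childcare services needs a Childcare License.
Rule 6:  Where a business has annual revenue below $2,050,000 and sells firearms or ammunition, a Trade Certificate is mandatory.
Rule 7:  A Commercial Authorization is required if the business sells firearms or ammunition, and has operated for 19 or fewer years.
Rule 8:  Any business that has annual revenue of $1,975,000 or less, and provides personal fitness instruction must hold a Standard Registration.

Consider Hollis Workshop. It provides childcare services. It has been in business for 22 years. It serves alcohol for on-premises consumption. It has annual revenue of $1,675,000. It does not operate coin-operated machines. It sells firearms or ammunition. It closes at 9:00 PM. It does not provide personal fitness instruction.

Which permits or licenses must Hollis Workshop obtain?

Rule 1: closes 9:00 PM, at/before 11:00 PM → exempt from Childcare License.
Rule 2: provides childcare services → Municipal Registration required.
Rule 3: closes 9:00 PM, at/before 1:00 AM → Annual License not required.
Rule 4: closes 9:00 PM, at/before 11:00 PM → exempt from Municipal Registration.
Rule 5: provides childcare services → Childcare License required.
Rule 6: revenue $1,675,000 < $2,050,000; sells firearms or ammunition → Trade Certificate required.
Rule 7: sells firearms or ammunition; years in business 22 > 19 → Commercial Authorization not required.
Rule 8: revenue $1,675,000 ≤ $1,975,000; does not provide personal fitness instruction → Standard Registration not required.

Trade Certificate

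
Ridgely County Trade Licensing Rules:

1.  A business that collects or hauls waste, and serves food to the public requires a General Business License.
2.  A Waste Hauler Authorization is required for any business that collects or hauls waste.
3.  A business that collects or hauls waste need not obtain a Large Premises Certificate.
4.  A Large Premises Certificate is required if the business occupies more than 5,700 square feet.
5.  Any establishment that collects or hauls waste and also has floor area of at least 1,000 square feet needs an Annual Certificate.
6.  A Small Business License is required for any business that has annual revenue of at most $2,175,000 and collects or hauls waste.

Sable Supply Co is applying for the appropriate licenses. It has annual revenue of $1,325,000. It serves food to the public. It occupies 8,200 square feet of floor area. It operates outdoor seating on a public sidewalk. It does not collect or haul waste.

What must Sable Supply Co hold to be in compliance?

1. does not collect or haul waste; serves food to the public → General Business License not required.
2. does not collect or haul waste → Waste Hauler Authorization not required.
3. does not collect or haul waste → Large Premises Certificate exemption does not apply.
4. floor area 8,200 square feet > 5,700 square feet → Large Premises Certificate required.
5. does not collect or haul waste; floor area 8,200 square feet ≥ 1,000 square feet → Annual Certificate not required.
6. revenue $1,325,000 ≤ $2,175,000; does not collect or haul waste → Small Business License not required.

Large Premises Certificate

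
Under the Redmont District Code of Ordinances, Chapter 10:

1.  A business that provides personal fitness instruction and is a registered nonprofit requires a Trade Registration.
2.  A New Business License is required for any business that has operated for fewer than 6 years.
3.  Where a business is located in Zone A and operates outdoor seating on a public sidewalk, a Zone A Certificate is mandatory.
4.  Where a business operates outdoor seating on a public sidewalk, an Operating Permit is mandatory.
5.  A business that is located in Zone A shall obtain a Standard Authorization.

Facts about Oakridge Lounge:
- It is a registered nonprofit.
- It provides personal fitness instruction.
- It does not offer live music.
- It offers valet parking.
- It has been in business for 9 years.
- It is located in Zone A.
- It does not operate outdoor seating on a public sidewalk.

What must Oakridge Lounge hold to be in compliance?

Standard Authorization, Trade Registration

1. provides personal fitness instruction; is a registered nonprofit → Trade Registration required.
2. years in business 9 ≥ 6 → New Business License not required.
3. is located in Zone A; does not operate outdoor seating on a public sidewalk → Zone A Certificate not required.
4. does not operate outdoor seating on a public sidewalk → Operating Permit not required.
5. is located in Zone A → Standard Authorization required.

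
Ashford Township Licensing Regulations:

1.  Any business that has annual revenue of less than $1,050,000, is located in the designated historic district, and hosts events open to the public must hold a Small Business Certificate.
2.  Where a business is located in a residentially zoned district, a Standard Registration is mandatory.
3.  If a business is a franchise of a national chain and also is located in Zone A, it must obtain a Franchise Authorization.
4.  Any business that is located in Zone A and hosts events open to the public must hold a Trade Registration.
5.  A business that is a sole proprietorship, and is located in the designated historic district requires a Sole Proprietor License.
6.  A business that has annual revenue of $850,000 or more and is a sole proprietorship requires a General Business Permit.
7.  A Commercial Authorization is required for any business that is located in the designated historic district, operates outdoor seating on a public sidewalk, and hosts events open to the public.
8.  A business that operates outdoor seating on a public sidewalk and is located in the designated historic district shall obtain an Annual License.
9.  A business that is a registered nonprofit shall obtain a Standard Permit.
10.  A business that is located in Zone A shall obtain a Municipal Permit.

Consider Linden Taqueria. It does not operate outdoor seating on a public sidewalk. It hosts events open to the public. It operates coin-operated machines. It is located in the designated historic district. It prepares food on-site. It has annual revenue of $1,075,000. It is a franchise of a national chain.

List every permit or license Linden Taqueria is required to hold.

1. revenue $1,075,000 ≥ $1,050,000; is located in the designated historic district; hosts events open to the public → Small Business Certificate not required.
2. is located in the designated historic district (not: is located in a residentially zoned district) → Standard Registration not required.
3. is a franchise of a national chain; is located in the designated historic district (not: is located in Zone A) → Franchise Authorization not required.
4. is located in the designated historic district (not: is located in Zone A); hosts events open to the public → Trade Registration not required.
5. is a franchise of a national chain (not: is a sole proprietorship); is located in the designated historic district → Sole Proprietor License not required.
6. revenue $1,075,000 ≥ $850,000; is a franchise of a national chain (not: is a sole proprietorship) → General Business Permit not required.
7. is located in the designated historic district; does not operate outdoor seating on a public sidewalk; hosts events open to the public → Commercial Authorization not required.
8. does not operate outdoor seating on a public sidewalk; is located in the designated historic district → Annual License not required.
9. is a franchise of a national chain (not: is a registered nonprofit) → Standard Permit not required.
10. is located in the designated historic district (not: is located in Zone A) → Municipal Permit not required.

None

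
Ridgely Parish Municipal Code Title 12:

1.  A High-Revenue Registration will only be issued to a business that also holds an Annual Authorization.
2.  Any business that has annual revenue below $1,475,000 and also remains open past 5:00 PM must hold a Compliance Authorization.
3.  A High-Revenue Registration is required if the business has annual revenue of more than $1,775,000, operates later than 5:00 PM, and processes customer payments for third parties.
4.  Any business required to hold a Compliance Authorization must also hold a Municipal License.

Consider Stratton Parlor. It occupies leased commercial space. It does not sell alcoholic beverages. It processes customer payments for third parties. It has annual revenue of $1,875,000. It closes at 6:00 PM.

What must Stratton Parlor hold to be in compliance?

Annual Authorization, High-Revenue Registration

1. High-Revenue Registration is required → Annual Authorization also required.
2. revenue $1,875,000 ≥ $1,475,000; closes 6:00 PM, after 5:00 PM → Compliance Authorization not required.
3. revenue $1,875,000 > $1,775,000; closes 6:00 PM, after 5:00 PM; processes customer payments for third parties → High-Revenue Registration required.
4. Compliance Authorization is not required → no effect.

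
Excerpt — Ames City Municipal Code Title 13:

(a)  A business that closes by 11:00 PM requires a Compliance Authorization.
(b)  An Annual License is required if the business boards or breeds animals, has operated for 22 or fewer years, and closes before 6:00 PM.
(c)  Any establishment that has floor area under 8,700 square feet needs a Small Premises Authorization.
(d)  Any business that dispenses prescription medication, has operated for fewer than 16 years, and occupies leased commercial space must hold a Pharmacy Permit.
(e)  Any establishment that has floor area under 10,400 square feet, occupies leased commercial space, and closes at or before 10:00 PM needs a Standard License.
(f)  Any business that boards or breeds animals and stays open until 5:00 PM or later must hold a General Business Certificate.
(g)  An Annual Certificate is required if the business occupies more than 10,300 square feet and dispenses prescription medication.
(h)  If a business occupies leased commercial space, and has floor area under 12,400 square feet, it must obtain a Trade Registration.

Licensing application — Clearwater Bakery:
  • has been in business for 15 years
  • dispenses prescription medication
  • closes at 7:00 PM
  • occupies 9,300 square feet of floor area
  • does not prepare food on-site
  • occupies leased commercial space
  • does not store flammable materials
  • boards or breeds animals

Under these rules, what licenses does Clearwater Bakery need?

(a) closes 7:00 PM, at/before 11:00 PM → Compliance Authorization required.
(b) boards or breeds animals; years in business 15 ≤ 22; closes 7:00 PM, after 6:00 PM → Annual License not required.
(c) floor area 9,300 square feet ≥ 8,700 square feet → Small Premises Authorization not required.
(d) dispenses prescription medication; years in business 15 < 16; occupies leased commercial space → Pharmacy Permit required.
(e) floor area 9,300 square feet < 10,400 square feet; occupies leased commercial space; closes 7:00 PM, at/before 10:00 PM → Standard License required.
(f) boards or breeds animals; closes 7:00 PM, after 5:00 PM → General Business Certificate required.
(g) floor area 9,300 square feet ≤ 10,300 square feet; dispenses prescription medication → Annual Certificate not required.
(h) occupies leased commercial space; floor area 9,300 square feet < 12,400 square feet → Trade Registration required.

Compliance Authorization, General Business Certificate, Pharmacy Permit, Standard License, Trade Registration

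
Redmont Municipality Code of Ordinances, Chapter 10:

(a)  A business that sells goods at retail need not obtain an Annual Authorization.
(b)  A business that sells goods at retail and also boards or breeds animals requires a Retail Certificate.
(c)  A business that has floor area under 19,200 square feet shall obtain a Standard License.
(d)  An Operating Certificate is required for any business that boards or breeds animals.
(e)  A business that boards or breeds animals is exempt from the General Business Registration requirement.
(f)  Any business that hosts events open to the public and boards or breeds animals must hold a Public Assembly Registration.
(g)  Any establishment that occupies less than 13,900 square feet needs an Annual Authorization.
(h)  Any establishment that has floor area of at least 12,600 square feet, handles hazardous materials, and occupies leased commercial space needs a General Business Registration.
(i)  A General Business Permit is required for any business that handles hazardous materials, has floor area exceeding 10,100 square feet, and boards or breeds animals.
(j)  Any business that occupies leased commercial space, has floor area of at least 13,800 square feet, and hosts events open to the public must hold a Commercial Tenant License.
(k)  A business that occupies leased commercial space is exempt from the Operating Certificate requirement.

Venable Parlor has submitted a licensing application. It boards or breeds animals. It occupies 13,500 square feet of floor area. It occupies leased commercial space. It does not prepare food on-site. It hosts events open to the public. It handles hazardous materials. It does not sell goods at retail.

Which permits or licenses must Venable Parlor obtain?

(a) does not sell goods at retail → Annual Authorization exemption does not apply.
(b) does not sell goods at retail; boards or breeds animals → Retail Certificate not required.
(c) floor area 13,500 square feet < 19,200 square feet → Standard License required.
(d) boards or breeds animals → Operating Certificate required.
(e) boards or breeds animals → exempt from General Business Registration.
(f) hosts events open to the public; boards or breeds animals → Public Assembly Registration required.
(g) floor area 13,500 square feet < 13,900 square feet → Annual Authorization required.
(h) floor area 13,500 square feet ≥ 12,600 square feet; handles hazardous materials; occupies leased commercial space → General Business Registration required.
(i) handles hazardous materials; floor area 13,500 square feet > 10,100 square feet; boards or breeds animals → General Business Permit required.
(j) occupies leased commercial space; floor area 13,500 square feet < 13,800 square feet; hosts events open to the public → Commercial Tenant License not required.
(k) occupies leased commercial space → exempt from Operating Certificate.

Annual Authorization, General Business Permit, Public Assembly Registration, Standard License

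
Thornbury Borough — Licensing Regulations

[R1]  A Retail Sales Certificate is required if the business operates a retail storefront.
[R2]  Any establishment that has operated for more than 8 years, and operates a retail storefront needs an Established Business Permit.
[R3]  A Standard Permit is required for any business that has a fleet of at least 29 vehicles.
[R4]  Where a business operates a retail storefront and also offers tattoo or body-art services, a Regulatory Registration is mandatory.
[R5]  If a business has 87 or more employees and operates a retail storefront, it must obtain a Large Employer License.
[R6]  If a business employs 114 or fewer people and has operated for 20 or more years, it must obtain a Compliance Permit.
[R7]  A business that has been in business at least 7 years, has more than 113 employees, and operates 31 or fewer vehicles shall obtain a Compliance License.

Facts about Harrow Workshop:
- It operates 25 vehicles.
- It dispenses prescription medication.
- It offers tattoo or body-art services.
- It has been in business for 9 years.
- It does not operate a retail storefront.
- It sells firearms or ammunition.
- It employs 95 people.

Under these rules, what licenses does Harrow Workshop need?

[R1] does not operate a retail storefront → Retail Sales Certificate not required.
[R2] years in business 9 > 8; does not operate a retail storefront → Established Business Permit not required.
[R3] vehicles 25 < 29 → Standard Permit not required.
[R4] does not operate a retail storefront; offers tattoo or body-art services → Regulatory Registration not required.
[R5] employees 95 ≥ 87; does not operate a retail storefront → Large Employer License not required.
[R6] employees 95 ≤ 114; years in business 9 < 20 → Compliance Permit not required.
[R7] years in business 9 ≥ 7; employees 95 ≤ 113; vehicles 25 ≤ 31 → Compliance License not required.

None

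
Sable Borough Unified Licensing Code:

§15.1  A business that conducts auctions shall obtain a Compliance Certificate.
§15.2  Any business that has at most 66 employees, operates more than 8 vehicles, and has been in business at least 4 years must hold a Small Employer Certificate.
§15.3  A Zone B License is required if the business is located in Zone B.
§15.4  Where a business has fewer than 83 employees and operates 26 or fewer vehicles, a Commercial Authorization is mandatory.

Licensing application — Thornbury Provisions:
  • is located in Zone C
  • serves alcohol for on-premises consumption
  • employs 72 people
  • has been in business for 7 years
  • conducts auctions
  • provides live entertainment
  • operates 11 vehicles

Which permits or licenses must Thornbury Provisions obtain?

§15.1 conducts auctions → Compliance Certificate required.
§15.2 employees 72 > 66; vehicles 11 > 8; years in business 7 ≥ 4 → Small Employer Certificate not required.
§15.3 is located in Zone C (not: is located in Zone B) → Zone B License not required.
§15.4 employees 72 < 83; vehicles 11 ≤ 26 → Commercial Authorization required.

Commercial Authorization, Compliance Certificate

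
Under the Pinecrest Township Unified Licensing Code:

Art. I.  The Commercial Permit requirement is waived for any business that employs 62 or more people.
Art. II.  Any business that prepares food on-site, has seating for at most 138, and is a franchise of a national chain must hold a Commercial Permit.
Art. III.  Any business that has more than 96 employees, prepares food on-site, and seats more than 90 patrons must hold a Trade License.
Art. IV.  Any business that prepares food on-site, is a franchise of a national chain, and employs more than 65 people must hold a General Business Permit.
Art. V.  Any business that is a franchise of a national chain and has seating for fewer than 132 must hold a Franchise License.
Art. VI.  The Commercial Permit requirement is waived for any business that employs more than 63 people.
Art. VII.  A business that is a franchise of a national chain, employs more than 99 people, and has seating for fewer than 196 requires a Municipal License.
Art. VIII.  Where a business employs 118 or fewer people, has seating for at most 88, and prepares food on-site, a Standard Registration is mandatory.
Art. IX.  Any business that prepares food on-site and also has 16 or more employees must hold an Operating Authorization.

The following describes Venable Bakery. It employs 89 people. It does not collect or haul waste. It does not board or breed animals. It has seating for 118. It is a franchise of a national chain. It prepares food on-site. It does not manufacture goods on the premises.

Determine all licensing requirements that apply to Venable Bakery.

Art. I. employees 89 ≥ 62 → exempt from Commercial Permit.
Art. II. prepares food on-site; seating 118 ≤ 138; is a franchise of a national chain → Commercial Permit required.
Art. III. employees 89 ≤ 96; prepares food on-site; seating 118 > 90 → Trade License not required.
Art. IV. prepares food on-site; is a franchise of a national chain; employees 89 > 65 → General Business Permit required.
Art. V. is a franchise of a national chain; seating 118 < 132 → Franchise License required.
Art. VI. employees 89 > 63 → exempt from Commercial Permit.
Art. VII. is a franchise of a national chain; employees 89 ≤ 99; seating 118 < 196 → Municipal License not required.
Art. VIII. employees 89 ≤ 118; seating 118 > 88; prepares food on-site → Standard Registration not required.
Art. IX. prepares food on-site; employees 89 ≥ 16 → Operating Authorization required.

Franchise License, General Business Permit, Operating Authorization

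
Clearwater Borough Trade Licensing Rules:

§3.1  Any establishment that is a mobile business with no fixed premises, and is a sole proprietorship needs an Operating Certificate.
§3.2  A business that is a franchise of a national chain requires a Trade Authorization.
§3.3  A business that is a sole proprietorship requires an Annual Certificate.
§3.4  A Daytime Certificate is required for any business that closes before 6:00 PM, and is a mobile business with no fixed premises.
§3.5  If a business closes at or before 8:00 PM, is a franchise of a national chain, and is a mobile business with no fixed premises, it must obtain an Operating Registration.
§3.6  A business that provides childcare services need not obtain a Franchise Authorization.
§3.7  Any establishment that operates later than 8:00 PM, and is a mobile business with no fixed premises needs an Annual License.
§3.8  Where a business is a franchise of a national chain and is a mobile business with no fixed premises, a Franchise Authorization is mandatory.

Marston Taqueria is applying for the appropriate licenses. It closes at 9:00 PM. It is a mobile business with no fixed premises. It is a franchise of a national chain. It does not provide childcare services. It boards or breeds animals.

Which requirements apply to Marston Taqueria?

Annual License, Franchise Authorization, Trade Authorization

§3.1 is a mobile business with no fixed premises; is a franchise of a national chain (not: is a sole proprietorship) → Operating Certificate not required.
§3.2 is a franchise of a national chain → Trade Authorization required.
§3.3 is a franchise of a national chain (not: is a sole proprietorship) → Annual Certificate not required.
§3.4 closes 9:00 PM, after 6:00 PM; is a mobile business with no fixed premises → Daytime Certificate not required.
§3.5 closes 9:00 PM, after 8:00 PM; is a franchise of a national chain; is a mobile business with no fixed premises → Operating Registration not required.
§3.6 does not provide childcare services → Franchise Authorization exemption does not apply.
§3.7 closes 9:00 PM, after 8:00 PM; is a mobile business with no fixed premises → Annual License required.
§3.8 is a franchise of a national chain; is a mobile business with no fixed premises → Franchise Authorization required.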